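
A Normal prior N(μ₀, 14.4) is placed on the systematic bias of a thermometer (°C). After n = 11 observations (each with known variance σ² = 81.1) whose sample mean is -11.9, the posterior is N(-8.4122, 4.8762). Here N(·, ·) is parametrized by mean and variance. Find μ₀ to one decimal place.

The posterior mean is a precision-weighted average: μ_n = (τ₀μ₀ + τ_data·x̄)/(τ₀+τ_data), with τ₀=1/σ₀² and τ_data=n/σ².
Here τ₀ = 1/14.4 = 0.069444 and τ_data = 11/81.1 = 0.135635, so τ_n = 0.205079.
Rearranging for μ₀: μ₀ = (μ_n·τ_n − τ_data·x̄)/τ₀ = (-8.4122·0.205079 − 0.135635·-11.9) / 0.069444 = -0.111109/0.069444 ≈ -1.6.

μ₀ = -1.6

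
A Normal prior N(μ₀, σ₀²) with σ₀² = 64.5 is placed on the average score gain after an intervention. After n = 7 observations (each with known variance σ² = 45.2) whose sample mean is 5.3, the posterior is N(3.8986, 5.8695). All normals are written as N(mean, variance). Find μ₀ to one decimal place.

The posterior mean is a precision-weighted average: μ_n = (τ₀μ₀ + τ_data·x̄)/(τ₀+τ_data), with τ₀=1/σ₀² and τ_data=n/σ².
Here τ₀ = 1/64.5 = 0.015504 and τ_data = 7/45.2 = 0.154867, so τ_n = 0.170371.
Rearranging for μ₀: μ₀ = (μ_n·τ_n − τ_data·x̄)/τ₀ = (3.8986·0.170371 − 0.154867·5.3) / 0.015504 = -0.156587/0.015504 ≈ -10.1.

μ₀ = -10.1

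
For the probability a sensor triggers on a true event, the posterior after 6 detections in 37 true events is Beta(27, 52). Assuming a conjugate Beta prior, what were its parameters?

A Beta(a, b) prior with s successes and f failures in binomial data gives a Beta(a+s, b+f) posterior.
Subtract the data counts: 27−6=21, 52−31=21.

Beta(21, 21)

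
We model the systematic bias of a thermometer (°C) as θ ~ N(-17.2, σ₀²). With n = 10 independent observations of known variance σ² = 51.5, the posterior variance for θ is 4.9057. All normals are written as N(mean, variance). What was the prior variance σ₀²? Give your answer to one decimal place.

Posterior precision equals prior precision plus data precision: 1/σ_n² = 1/σ₀² + n/σ².
So 1/σ₀² = 1/4.9057 − 10/51.5 = 0.203845 − 0.194175 = 0.009670.
Hence σ₀² = 1/0.009670 ≈ 103.4.

σ₀² = 103.4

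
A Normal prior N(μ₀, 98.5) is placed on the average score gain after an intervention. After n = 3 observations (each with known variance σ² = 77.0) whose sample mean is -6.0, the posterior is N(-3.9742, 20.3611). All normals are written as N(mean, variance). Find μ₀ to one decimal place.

μ₀ = 3.8

The posterior mean is a precision-weighted average: μ_n = (τ₀μ₀ + τ_data·x̄)/(τ₀+τ_data), with τ₀=1/σ₀² and τ_data=n/σ².
Here τ₀ = 1/98.5 = 0.010152 and τ_data = 3/77.0 = 0.038961, so τ_n = 0.049113.
Rearranging for μ₀: μ₀ = (μ_n·τ_n − τ_data·x̄)/τ₀ = (-3.9742·0.049113 − 0.038961·-6.0) / 0.010152 = 0.038581/0.010152 ≈ 3.8.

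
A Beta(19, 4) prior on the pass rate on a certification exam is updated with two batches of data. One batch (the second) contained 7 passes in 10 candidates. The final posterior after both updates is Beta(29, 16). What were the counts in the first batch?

Sequential conjugate updates are equivalent to a single update on the pooled data, so total successes = posterior α − prior α and total failures = posterior β − prior β.
Total across both batches: 29−19=10 passes, 16−4=12 failures.
Subtract the second batch: 10−7=3 passes and 12−3=9 failures.

3 passes and 9 failures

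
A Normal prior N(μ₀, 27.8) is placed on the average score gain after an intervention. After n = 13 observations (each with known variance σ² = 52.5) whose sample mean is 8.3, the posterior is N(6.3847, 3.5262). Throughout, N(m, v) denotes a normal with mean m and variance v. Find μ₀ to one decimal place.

μ₀ = -6.8

With known observation variance, the Normal–Normal posterior has precision τ_n = τ₀ + n/σ² and mean μ_n = (τ₀μ₀ + (n/σ²)x̄)/τ_n.
Here τ₀ = 1/27.8 = 0.035971 and τ_data = 13/52.5 = 0.247619, so τ_n = 0.283590.
Rearranging for μ₀: μ₀ = (μ_n·τ_n − τ_data·x̄)/τ₀ = (6.3847·0.283590 − 0.247619·8.3) / 0.035971 = -0.244601/0.035971 ≈ -6.8.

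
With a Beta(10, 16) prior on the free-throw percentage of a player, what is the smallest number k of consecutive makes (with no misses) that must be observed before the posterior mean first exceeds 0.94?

After k makes and 0 misses the posterior is Beta(10+k, 16), with mean (10+k)/(10+16+k).
Set (10+k)/(26+k) > 0.94 and solve: k > (0.94·26 − 10)/(1 − 0.94) = 240.667.
The smallest integer exceeding 240.667 is 241.

k = 241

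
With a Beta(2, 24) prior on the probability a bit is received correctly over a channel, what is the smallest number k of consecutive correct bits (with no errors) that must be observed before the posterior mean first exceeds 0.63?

After k correct bits and 0 errors the posterior is Beta(2+k, 24), with mean (2+k)/(2+24+k).
Set (2+k)/(26+k) > 0.63 and solve: k > (0.63·26 − 2)/(1 − 0.63) = 38.865.
The smallest integer exceeding 38.865 is 39.

k = 39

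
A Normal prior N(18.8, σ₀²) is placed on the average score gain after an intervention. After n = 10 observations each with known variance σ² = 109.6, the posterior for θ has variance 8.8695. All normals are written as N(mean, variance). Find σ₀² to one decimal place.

σ₀² = 46.5

Posterior precision equals prior precision plus data precision: 1/σ_n² = 1/σ₀² + n/σ².
So 1/σ₀² = 1/8.8695 − 10/109.6 = 0.112746 − 0.091241 = 0.021505.
Hence σ₀² = 1/0.021505 ≈ 46.5.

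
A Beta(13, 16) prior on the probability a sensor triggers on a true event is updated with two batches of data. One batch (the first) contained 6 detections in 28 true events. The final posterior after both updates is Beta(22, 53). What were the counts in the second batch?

3 detections and 15 misses

Sequential conjugate updates are equivalent to a single update on the pooled data, so total successes = posterior α − prior α and total failures = posterior β − prior β.
Total across both batches: 22−13=9 detections, 53−16=37 misses.
Subtract the first batch: 9−6=3 detections and 37−22=15 misses.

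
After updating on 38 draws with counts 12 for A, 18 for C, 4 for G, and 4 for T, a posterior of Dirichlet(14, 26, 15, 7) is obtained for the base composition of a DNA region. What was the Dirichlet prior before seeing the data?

Dirichlet(2, 8, 11, 3)

For a Dirichlet(α) prior with multinomial counts c, the posterior is Dirichlet(α + c) componentwise.
Subtract each count from the matching posterior parameter: 14−12=2, 26−18=8, 15−4=11, 7−4=3.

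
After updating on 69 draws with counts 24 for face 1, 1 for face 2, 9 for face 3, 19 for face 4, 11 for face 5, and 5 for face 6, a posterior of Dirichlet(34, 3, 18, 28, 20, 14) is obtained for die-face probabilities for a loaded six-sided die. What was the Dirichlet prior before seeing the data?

Dirichlet(10, 2, 9, 9, 9, 9)

For a Dirichlet(α) prior with multinomial counts c, the posterior is Dirichlet(α + c) componentwise.
Subtract each count from the matching posterior parameter: 34−24=10, 3−1=2, 18−9=9, 28−19=9, 20−11=9, 14−5=9.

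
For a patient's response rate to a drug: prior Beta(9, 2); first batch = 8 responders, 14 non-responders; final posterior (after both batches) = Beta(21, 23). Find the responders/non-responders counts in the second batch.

Because Beta–binomial updating is additive in the counts, the combined data contributed (α_post−α_prior, β_post−β_prior) successes and failures.
Total across both batches: 21−9=12 responders, 23−2=21 non-responders.
Subtract the first batch: 12−8=4 responders and 21−14=7 non-responders.

4 responders and 7 non-responders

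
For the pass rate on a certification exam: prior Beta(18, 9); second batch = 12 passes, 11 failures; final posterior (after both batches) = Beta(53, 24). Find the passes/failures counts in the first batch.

Sequential conjugate updates are equivalent to a single update on the pooled data, so total successes = posterior α − prior α and total failures = posterior β − prior β.
Total across both batches: 53−18=35 passes, 24−9=15 failures.
Subtract the second batch: 35−12=23 passes and 15−11=4 failures.

23 passes and 4 failures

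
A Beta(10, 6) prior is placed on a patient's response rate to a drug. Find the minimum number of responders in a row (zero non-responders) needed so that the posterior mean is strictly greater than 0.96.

k = 135

After k responders and 0 non-responders the posterior is Beta(10+k, 6), with mean (10+k)/(10+6+k).
Set (10+k)/(16+k) > 0.96 and solve: k > (0.96·16 − 10)/(1 − 0.96) = 134.000.
The smallest integer exceeding 134.000 is 135, and checking k=135: (145)/(151) = 0.9603 > 0.96.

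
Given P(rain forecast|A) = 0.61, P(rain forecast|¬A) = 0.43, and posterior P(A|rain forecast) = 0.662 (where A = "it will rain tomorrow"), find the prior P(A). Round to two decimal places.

P(A) = 0.58

In odds form, posterior odds = prior odds × likelihood ratio, so prior odds = posterior odds ÷ LR.
Posterior odds = 0.662/(1−0.662) = 1.9586. LR = 0.61/0.43 = 1.4186.
Prior odds = 1.9586/1.4186 = 1.3807, so P(A) = 1.3807/(1+1.3807) ≈ 0.58.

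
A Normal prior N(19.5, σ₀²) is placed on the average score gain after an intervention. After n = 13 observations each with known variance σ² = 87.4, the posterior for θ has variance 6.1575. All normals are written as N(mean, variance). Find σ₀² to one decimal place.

Posterior precision equals prior precision plus data precision: 1/σ_n² = 1/σ₀² + n/σ².
So 1/σ₀² = 1/6.1575 − 13/87.4 = 0.162404 − 0.148741 = 0.013663.
Hence σ₀² = 1/0.013663 ≈ 73.2.

σ₀² = 73.2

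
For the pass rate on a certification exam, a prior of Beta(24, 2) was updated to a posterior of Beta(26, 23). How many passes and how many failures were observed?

2 passes and 21 failures

A Beta(α, β) prior with s successes and f failures in binomial data gives a Beta(α+s, β+f) posterior.
So s = 26 − 24 = 2 and f = 23 − 2 = 21.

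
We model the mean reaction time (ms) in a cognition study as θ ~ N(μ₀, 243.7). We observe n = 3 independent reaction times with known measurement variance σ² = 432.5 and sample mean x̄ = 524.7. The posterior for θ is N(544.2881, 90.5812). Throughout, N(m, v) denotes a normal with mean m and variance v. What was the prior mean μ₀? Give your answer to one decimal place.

With known observation variance, the Normal–Normal posterior has precision τ_n = τ₀ + n/σ² and mean μ_n = (τ₀μ₀ + (n/σ²)x̄)/τ_n.
Here τ₀ = 1/243.7 = 0.004103 and τ_data = 3/432.5 = 0.006936, so τ_n = 0.011039.
Rearranging for μ₀: μ₀ = (μ_n·τ_n − τ_data·x̄)/τ₀ = (544.2881·0.011039 − 0.006936·524.7) / 0.004103 = 2.369077/0.004103 ≈ 577.4.

μ₀ = 577.4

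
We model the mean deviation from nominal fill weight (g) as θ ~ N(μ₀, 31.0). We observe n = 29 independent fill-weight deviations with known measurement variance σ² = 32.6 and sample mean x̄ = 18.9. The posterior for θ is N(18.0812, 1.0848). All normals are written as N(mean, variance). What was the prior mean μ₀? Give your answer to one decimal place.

The posterior mean is a precision-weighted average: μ_n = (τ₀μ₀ + τ_data·x̄)/(τ₀+τ_data), with τ₀=1/σ₀² and τ_data=n/σ².
Here τ₀ = 1/31.0 = 0.032258 and τ_data = 29/32.6 = 0.889571, so τ_n = 0.921829.
Rearranging for μ₀: μ₀ = (μ_n·τ_n − τ_data·x̄)/τ₀ = (18.0812·0.921829 − 0.889571·18.9) / 0.032258 = -0.145117/0.032258 ≈ -4.5.

μ₀ = -4.5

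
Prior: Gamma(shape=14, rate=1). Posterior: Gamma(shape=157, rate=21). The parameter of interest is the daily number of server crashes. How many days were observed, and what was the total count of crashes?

A Gamma(α, β) prior (rate parametrization) on a Poisson rate with n observations summing to S gives posterior Gamma(α+S, β+n).
Matching: Σxᵢ = 157 − 14 = 143 and n = 21 − 1 = 20.

n = 20 days with total 143 crashes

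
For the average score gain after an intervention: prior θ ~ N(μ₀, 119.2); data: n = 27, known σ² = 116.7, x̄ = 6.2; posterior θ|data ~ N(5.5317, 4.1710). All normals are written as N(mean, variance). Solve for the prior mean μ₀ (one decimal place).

With known observation variance, the Normal–Normal posterior has precision τ_n = τ₀ + n/σ² and mean μ_n = (τ₀μ₀ + (n/σ²)x̄)/τ_n.
Here τ₀ = 1/119.2 = 0.008389 and τ_data = 27/116.7 = 0.231362, so τ_n = 0.239751.
Rearranging for μ₀: μ₀ = (μ_n·τ_n − τ_data·x̄)/τ₀ = (5.5317·0.239751 − 0.231362·6.2) / 0.008389 = -0.108214/0.008389 ≈ -12.9.

μ₀ = -12.9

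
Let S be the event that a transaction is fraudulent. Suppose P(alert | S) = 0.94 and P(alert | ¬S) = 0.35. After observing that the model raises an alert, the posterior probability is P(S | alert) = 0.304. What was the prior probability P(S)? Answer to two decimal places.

In odds form, posterior odds = prior odds × likelihood ratio, so prior odds = posterior odds ÷ LR.
Posterior odds = 0.304/(1−0.304) = 0.4368. LR = 0.94/0.35 = 2.6857.
Prior odds = 0.4368/2.6857 = 0.1626, so P(S) = 0.1626/(1+0.1626) ≈ 0.14.

P(S) = 0.14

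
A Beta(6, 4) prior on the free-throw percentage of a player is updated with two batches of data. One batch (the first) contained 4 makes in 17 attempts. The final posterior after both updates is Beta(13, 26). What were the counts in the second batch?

Because Beta–binomial updating is additive in the counts, the combined data contributed (α_post−α_prior, β_post−β_prior) successes and failures.
Total across both batches: 13−6=7 makes, 26−4=22 misses.
Subtract the first batch: 7−4=3 makes and 22−13=9 misses.

3 makes and 9 misses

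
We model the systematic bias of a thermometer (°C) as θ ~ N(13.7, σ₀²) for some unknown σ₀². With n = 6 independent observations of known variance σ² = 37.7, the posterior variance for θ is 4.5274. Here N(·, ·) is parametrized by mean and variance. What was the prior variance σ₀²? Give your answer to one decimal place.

For the Normal–Normal model with known σ², precisions add: τ_n = τ₀ + n/σ².
So 1/σ₀² = 1/4.5274 − 6/37.7 = 0.220877 − 0.159151 = 0.061726.
Hence σ₀² = 1/0.061726 ≈ 16.2.

σ₀² = 16.2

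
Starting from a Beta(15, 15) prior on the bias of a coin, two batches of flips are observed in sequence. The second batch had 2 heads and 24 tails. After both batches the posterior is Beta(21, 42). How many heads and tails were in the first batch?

4 heads and 3 tails

Sequential conjugate updates are equivalent to a single update on the pooled data, so total successes = posterior α − prior α and total failures = posterior β − prior β.
Total across both batches: 21−15=6 heads, 42−15=27 tails.
Subtract the second batch: 6−2=4 heads and 27−24=3 tails.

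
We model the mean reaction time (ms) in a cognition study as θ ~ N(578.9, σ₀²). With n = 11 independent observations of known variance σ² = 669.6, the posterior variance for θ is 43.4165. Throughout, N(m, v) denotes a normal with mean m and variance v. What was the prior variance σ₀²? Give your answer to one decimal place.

Posterior precision equals prior precision plus data precision: 1/σ_n² = 1/σ₀² + n/σ².
So 1/σ₀² = 1/43.4165 − 11/669.6 = 0.023033 − 0.016428 = 0.006605.
Hence σ₀² = 1/0.006605 ≈ 151.4.

σ₀² = 151.4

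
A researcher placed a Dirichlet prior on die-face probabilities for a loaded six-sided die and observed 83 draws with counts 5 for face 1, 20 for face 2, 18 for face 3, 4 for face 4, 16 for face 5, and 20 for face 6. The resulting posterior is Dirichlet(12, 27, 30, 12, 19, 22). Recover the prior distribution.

Dirichlet(7, 7, 12, 8, 3, 2)

For a Dirichlet(α) prior with multinomial counts c, the posterior is Dirichlet(α + c) componentwise.
Subtract each count from the matching posterior parameter: 12−5=7, 27−20=7, 30−18=12, 12−4=8, 19−16=3, 22−20=2.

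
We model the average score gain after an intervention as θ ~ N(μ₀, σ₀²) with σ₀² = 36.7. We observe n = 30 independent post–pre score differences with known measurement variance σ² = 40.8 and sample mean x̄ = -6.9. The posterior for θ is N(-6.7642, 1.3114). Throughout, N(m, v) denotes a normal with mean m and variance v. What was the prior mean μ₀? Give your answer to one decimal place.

μ₀ = -3.1

With known observation variance, the Normal–Normal posterior has precision τ_n = τ₀ + n/σ² and mean μ_n = (τ₀μ₀ + (n/σ²)x̄)/τ_n.
Here τ₀ = 1/36.7 = 0.027248 and τ_data = 30/40.8 = 0.735294, so τ_n = 0.762542.
Rearranging for μ₀: μ₀ = (μ_n·τ_n − τ_data·x̄)/τ₀ = (-6.7642·0.762542 − 0.735294·-6.9) / 0.027248 = -0.084458/0.027248 ≈ -3.1.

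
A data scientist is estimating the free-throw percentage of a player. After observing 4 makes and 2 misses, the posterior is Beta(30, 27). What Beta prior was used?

Beta(26, 25)

A Beta(α, β) prior with s successes and f failures in binomial data gives a Beta(α+s, β+f) posterior.
Subtract the data counts: 30−4=26, 27−2=25.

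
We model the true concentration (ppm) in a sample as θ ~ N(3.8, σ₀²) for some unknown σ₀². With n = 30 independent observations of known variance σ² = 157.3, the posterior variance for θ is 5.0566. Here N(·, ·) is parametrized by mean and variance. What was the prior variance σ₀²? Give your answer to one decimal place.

Posterior precision equals prior precision plus data precision: 1/σ_n² = 1/σ₀² + n/σ².
So 1/σ₀² = 1/5.0566 − 30/157.3 = 0.197761 − 0.190718 = 0.007043.
Hence σ₀² = 1/0.007043 ≈ 142.0.

σ₀² = 142.0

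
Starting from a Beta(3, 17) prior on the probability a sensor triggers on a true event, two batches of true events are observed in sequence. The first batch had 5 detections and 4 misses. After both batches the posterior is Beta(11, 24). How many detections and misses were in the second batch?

3 detections and 3 misses

Sequential conjugate updates are equivalent to a single update on the pooled data, so total successes = posterior α − prior α and total failures = posterior β − prior β.
Total across both batches: 11−3=8 detections, 24−17=7 misses.
Subtract the first batch: 8−5=3 detections and 7−4=3 misses.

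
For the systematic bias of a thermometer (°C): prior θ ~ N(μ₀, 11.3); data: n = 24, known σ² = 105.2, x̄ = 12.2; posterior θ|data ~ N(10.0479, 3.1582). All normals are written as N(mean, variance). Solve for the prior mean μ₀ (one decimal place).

μ₀ = 4.5

With known observation variance, the Normal–Normal posterior has precision τ_n = τ₀ + n/σ² and mean μ_n = (τ₀μ₀ + (n/σ²)x̄)/τ_n.
Here τ₀ = 1/11.3 = 0.088496 and τ_data = 24/105.2 = 0.228137, so τ_n = 0.316633.
Rearranging for μ₀: μ₀ = (μ_n·τ_n − τ_data·x̄)/τ₀ = (10.0479·0.316633 − 0.228137·12.2) / 0.088496 = 0.398225/0.088496 ≈ 4.5.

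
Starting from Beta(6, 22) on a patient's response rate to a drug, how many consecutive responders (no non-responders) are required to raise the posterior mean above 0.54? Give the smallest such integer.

After k responders and 0 non-responders the posterior is Beta(6+k, 22), with mean (6+k)/(6+22+k).
Set (6+k)/(28+k) > 0.54 and solve: k > (0.54·28 − 6)/(1 − 0.54) = 19.826.
The smallest integer exceeding 19.826 is 20.

k = 20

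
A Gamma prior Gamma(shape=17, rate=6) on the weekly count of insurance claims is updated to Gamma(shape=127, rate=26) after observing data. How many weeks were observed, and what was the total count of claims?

n = 20 weeks with total 110 claims

A Gamma(α, β) prior (rate parametrization) on a Poisson rate with n observations summing to S gives posterior Gamma(α+S, β+n).
Matching: Σxᵢ = 127 − 17 = 110 and n = 26 − 6 = 20.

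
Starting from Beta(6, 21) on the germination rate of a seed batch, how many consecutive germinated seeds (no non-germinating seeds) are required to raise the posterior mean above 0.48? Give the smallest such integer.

After k germinated seeds and 0 non-germinating seeds the posterior is Beta(6+k, 21), with mean (6+k)/(6+21+k).
Set (6+k)/(27+k) > 0.48 and solve: k > (0.48·27 − 6)/(1 − 0.48) = 13.385.
The smallest integer exceeding 13.385 is 14, and checking k=14: (20)/(41) = 0.4878 > 0.48.

k = 14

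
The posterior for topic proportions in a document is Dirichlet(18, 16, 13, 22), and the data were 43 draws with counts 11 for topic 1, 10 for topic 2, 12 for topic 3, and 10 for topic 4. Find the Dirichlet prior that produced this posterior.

Dirichlet(7, 6, 1, 12)

For a Dirichlet(α) prior with multinomial counts c, the posterior is Dirichlet(α + c) componentwise.
Subtract each count from the matching posterior parameter: 18−11=7, 16−10=6, 13−12=1, 22−10=12.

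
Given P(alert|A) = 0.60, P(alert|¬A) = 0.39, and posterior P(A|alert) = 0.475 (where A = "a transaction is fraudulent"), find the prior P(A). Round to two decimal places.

In odds form, posterior odds = prior odds × likelihood ratio, so prior odds = posterior odds ÷ LR.
Posterior odds = 0.475/(1−0.475) = 0.9048. LR = 0.60/0.39 = 1.5385.
Prior odds = 0.9048/1.5385 = 0.5881, so P(A) = 0.5881/(1+0.5881) ≈ 0.37.

P(A) = 0.37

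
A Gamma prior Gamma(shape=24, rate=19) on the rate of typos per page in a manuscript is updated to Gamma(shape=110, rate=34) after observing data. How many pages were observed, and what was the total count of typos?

n = 15 pages with total 86 typos

A Gamma(α, β) prior (rate parametrization) on a Poisson rate with n observations summing to S gives posterior Gamma(α+S, β+n).
Matching: Σxᵢ = 110 − 24 = 86 and n = 34 − 19 = 15.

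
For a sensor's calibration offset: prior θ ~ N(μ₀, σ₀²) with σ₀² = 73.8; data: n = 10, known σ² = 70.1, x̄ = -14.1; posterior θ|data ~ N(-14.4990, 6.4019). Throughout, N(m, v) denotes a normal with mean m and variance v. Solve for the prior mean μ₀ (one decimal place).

With known observation variance, the Normal–Normal posterior has precision τ_n = τ₀ + n/σ² and mean μ_n = (τ₀μ₀ + (n/σ²)x̄)/τ_n.
Here τ₀ = 1/73.8 = 0.013550 and τ_data = 10/70.1 = 0.142653, so τ_n = 0.156203.
Rearranging for μ₀: μ₀ = (μ_n·τ_n − τ_data·x̄)/τ₀ = (-14.4990·0.156203 − 0.142653·-14.1) / 0.013550 = -0.253380/0.013550 ≈ -18.7.

μ₀ = -18.7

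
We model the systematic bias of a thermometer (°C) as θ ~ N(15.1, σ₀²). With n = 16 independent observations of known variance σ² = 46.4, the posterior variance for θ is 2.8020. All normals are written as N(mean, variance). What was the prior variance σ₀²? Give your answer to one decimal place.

Posterior precision equals prior precision plus data precision: 1/σ_n² = 1/σ₀² + n/σ².
So 1/σ₀² = 1/2.8020 − 16/46.4 = 0.356888 − 0.344828 = 0.012060.
Hence σ₀² = 1/0.012060 ≈ 82.9.

σ₀² = 82.9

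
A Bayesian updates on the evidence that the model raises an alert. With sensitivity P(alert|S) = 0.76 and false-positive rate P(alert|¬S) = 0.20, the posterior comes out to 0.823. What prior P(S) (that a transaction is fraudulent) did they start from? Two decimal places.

P(S) = 0.55

Bayes' rule in odds form gives O(S|E) = O(S)·[P(E|S)/P(E|¬S)], hence O(S) = O(S|E)/LR.
Posterior odds = 0.823/(1−0.823) = 4.6497. LR = 0.76/0.20 = 3.8000.
Prior odds = 4.6497/3.8000 = 1.2236, so P(S) = 1.2236/(1+1.2236) ≈ 0.55.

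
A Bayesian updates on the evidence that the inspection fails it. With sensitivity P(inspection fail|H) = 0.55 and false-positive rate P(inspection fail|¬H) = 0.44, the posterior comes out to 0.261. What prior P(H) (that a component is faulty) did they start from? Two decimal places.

P(H) = 0.22

In odds form, posterior odds = prior odds × likelihood ratio, so prior odds = posterior odds ÷ LR.
Posterior odds = 0.261/(1−0.261) = 0.3532. LR = 0.55/0.44 = 1.2500.
Prior odds = 0.3532/1.2500 = 0.2826, so P(H) = 0.2826/(1+0.2826) ≈ 0.22.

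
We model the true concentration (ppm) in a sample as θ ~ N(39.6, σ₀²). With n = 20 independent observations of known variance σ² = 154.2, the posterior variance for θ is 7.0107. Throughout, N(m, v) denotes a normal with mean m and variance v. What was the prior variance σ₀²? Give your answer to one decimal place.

For the Normal–Normal model with known σ², precisions add: τ_n = τ₀ + n/σ².
So 1/σ₀² = 1/7.0107 − 20/154.2 = 0.142639 − 0.129702 = 0.012937.
Hence σ₀² = 1/0.012937 ≈ 77.3.

σ₀² = 77.3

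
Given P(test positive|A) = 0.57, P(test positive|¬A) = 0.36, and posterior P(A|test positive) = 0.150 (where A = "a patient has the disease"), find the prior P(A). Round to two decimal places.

Bayes' rule in odds form gives O(A|E) = O(A)·[P(E|A)/P(E|¬A)], hence O(A) = O(A|E)/LR.
Posterior odds = 0.150/(1−0.150) = 0.1765. LR = 0.57/0.36 = 1.5833.
Prior odds = 0.1765/1.5833 = 0.1115, so P(A) = 0.1115/(1+0.1115) ≈ 0.10.

P(A) = 0.10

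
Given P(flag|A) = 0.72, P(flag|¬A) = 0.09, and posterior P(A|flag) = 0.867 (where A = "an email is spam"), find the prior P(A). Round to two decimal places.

In odds form, posterior odds = prior odds × likelihood ratio, so prior odds = posterior odds ÷ LR.
Posterior odds = 0.867/(1−0.867) = 6.5188. LR = 0.72/0.09 = 8.0000.
Prior odds = 6.5188/8.0000 = 0.8148, so P(A) = 0.8148/(1+0.8148) ≈ 0.45.

P(A) = 0.45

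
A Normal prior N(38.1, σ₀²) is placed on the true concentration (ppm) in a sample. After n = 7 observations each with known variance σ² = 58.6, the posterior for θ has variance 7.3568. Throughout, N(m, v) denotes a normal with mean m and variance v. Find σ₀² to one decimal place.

Posterior precision equals prior precision plus data precision: 1/σ_n² = 1/σ₀² + n/σ².
So 1/σ₀² = 1/7.3568 − 7/58.6 = 0.135929 − 0.119454 = 0.016475.
Hence σ₀² = 1/0.016475 ≈ 60.7.

σ₀² = 60.7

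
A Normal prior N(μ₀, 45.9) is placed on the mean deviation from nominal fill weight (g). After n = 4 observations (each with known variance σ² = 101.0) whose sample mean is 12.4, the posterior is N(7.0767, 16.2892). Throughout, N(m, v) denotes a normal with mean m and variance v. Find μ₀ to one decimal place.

With known observation variance, the Normal–Normal posterior has precision τ_n = τ₀ + n/σ² and mean μ_n = (τ₀μ₀ + (n/σ²)x̄)/τ_n.
Here τ₀ = 1/45.9 = 0.021786 and τ_data = 4/101.0 = 0.039604, so τ_n = 0.061390.
Rearranging for μ₀: μ₀ = (μ_n·τ_n − τ_data·x̄)/τ₀ = (7.0767·0.061390 − 0.039604·12.4) / 0.021786 = -0.056651/0.021786 ≈ -2.6.

μ₀ = -2.6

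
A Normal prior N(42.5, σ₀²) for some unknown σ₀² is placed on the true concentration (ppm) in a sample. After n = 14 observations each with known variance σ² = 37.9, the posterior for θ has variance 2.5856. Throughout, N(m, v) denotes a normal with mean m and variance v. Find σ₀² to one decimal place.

σ₀² = 57.6

For the Normal–Normal model with known σ², precisions add: τ_n = τ₀ + n/σ².
So 1/σ₀² = 1/2.5856 − 14/37.9 = 0.386757 − 0.369393 = 0.017364.
Hence σ₀² = 1/0.017364 ≈ 57.6.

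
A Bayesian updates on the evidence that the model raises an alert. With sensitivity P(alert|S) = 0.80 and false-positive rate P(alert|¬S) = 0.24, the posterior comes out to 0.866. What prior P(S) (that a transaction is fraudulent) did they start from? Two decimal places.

P(S) = 0.66

Bayes' rule in odds form gives O(S|E) = O(S)·[P(E|S)/P(E|¬S)], hence O(S) = O(S|E)/LR.
Posterior odds = 0.866/(1−0.866) = 6.4627. LR = 0.80/0.24 = 3.3333.
Prior odds = 6.4627/3.3333 = 1.9388, so P(S) = 1.9388/(1+1.9388) ≈ 0.66.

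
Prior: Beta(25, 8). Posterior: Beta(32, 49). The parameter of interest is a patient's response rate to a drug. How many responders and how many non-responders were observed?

7 responders and 41 non-responders

Beta is conjugate to the binomial likelihood: posterior = Beta(a+s, b+f).
So s = 32 − 25 = 7 and f = 49 − 8 = 41.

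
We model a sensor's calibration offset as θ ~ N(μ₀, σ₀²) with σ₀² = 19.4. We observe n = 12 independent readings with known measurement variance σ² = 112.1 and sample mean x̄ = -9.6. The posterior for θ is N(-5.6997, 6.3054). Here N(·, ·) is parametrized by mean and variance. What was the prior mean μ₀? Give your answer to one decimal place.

μ₀ = 2.4

The posterior mean is a precision-weighted average: μ_n = (τ₀μ₀ + τ_data·x̄)/(τ₀+τ_data), with τ₀=1/σ₀² and τ_data=n/σ².
Here τ₀ = 1/19.4 = 0.051546 and τ_data = 12/112.1 = 0.107047, so τ_n = 0.158593.
Rearranging for μ₀: μ₀ = (μ_n·τ_n − τ_data·x̄)/τ₀ = (-5.6997·0.158593 − 0.107047·-9.6) / 0.051546 = 0.123719/0.051546 ≈ 2.4.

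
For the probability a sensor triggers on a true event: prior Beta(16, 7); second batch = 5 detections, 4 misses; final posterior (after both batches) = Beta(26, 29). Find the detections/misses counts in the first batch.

5 detections and 18 misses

Sequential conjugate updates are equivalent to a single update on the pooled data, so total successes = posterior α − prior α and total failures = posterior β − prior β.
Total across both batches: 26−16=10 detections, 29−7=22 misses.
Subtract the second batch: 10−5=5 detections and 22−4=18 misses.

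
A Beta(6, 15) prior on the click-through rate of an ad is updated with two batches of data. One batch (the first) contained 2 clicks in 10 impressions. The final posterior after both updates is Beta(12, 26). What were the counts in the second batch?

4 clicks and 3 non-clicks

Sequential conjugate updates are equivalent to a single update on the pooled data, so total successes = posterior α − prior α and total failures = posterior β − prior β.
Total across both batches: 12−6=6 clicks, 26−15=11 non-clicks.
Subtract the first batch: 6−2=4 clicks and 11−8=3 non-clicks.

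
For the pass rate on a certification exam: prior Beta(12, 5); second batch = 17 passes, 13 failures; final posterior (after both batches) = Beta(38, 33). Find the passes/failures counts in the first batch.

Because Beta–binomial updating is additive in the counts, the combined data contributed (α_post−α_prior, β_post−β_prior) successes and failures.
Total across both batches: 38−12=26 passes, 33−5=28 failures.
Subtract the second batch: 26−17=9 passes and 28−13=15 failures.

9 passes and 15 failures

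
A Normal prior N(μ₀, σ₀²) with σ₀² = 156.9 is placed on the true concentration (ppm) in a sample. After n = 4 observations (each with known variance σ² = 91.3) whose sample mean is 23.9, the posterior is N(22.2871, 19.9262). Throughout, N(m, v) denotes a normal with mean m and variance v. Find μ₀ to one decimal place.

With known observation variance, the Normal–Normal posterior has precision τ_n = τ₀ + n/σ² and mean μ_n = (τ₀μ₀ + (n/σ²)x̄)/τ_n.
Here τ₀ = 1/156.9 = 0.006373 and τ_data = 4/91.3 = 0.043812, so τ_n = 0.050185.
Rearranging for μ₀: μ₀ = (μ_n·τ_n − τ_data·x̄)/τ₀ = (22.2871·0.050185 − 0.043812·23.9) / 0.006373 = 0.071371/0.006373 ≈ 11.2.

μ₀ = 11.2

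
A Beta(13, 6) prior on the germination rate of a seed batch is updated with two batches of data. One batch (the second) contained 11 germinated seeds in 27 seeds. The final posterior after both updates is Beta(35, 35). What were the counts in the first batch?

Sequential conjugate updates are equivalent to a single update on the pooled data, so total successes = posterior α − prior α and total failures = posterior β − prior β.
Total across both batches: 35−13=22 germinated seeds, 35−6=29 non-germinating seeds.
Subtract the second batch: 22−11=11 germinated seeds and 29−16=13 non-germinating seeds.

11 germinated seeds and 13 non-germinating seeds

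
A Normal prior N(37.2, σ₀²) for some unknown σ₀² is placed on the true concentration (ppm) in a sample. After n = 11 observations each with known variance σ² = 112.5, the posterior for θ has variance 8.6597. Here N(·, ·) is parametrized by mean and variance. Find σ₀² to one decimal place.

Posterior precision equals prior precision plus data precision: 1/σ_n² = 1/σ₀² + n/σ².
So 1/σ₀² = 1/8.6597 − 11/112.5 = 0.115477 − 0.097778 = 0.017699.
Hence σ₀² = 1/0.017699 ≈ 56.5.

σ₀² = 56.5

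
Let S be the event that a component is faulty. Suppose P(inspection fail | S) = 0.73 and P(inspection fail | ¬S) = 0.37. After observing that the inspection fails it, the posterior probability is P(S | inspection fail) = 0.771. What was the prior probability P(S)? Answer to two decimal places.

P(S) = 0.63

In odds form, posterior odds = prior odds × likelihood ratio, so prior odds = posterior odds ÷ LR.
Posterior odds = 0.771/(1−0.771) = 3.3668. LR = 0.73/0.37 = 1.9730.
Prior odds = 3.3668/1.9730 = 1.7064, so P(S) = 1.7064/(1+1.7064) ≈ 0.63.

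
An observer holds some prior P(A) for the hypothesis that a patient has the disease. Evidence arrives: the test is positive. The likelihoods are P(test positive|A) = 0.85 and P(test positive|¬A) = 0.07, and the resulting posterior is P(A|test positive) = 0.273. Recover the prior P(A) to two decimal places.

P(A) = 0.03

Bayes' rule in odds form gives O(A|E) = O(A)·[P(E|A)/P(E|¬A)], hence O(A) = O(A|E)/LR.
Posterior odds = 0.273/(1−0.273) = 0.3755. LR = 0.85/0.07 = 12.1429.
Prior odds = 0.3755/12.1429 = 0.0309, so P(A) = 0.0309/(1+0.0309) ≈ 0.03.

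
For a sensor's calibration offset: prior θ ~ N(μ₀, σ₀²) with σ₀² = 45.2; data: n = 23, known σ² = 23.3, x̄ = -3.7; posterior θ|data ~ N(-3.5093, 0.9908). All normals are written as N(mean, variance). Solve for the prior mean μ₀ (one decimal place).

The posterior mean is a precision-weighted average: μ_n = (τ₀μ₀ + τ_data·x̄)/(τ₀+τ_data), with τ₀=1/σ₀² and τ_data=n/σ².
Here τ₀ = 1/45.2 = 0.022124 and τ_data = 23/23.3 = 0.987124, so τ_n = 1.009248.
Rearranging for μ₀: μ₀ = (μ_n·τ_n − τ_data·x̄)/τ₀ = (-3.5093·1.009248 − 0.987124·-3.7) / 0.022124 = 0.110605/0.022124 ≈ 5.0.

μ₀ = 5.0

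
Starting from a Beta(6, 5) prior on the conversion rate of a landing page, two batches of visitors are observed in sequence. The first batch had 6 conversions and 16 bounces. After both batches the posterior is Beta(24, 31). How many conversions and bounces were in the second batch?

12 conversions and 10 bounces

Sequential conjugate updates are equivalent to a single update on the pooled data, so total successes = posterior α − prior α and total failures = posterior β − prior β.
Total across both batches: 24−6=18 conversions, 31−5=26 bounces.
Subtract the first batch: 18−6=12 conversions and 26−16=10 bounces.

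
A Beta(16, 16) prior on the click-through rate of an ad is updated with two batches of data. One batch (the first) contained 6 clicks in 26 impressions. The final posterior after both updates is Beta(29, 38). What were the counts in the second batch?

7 clicks and 2 non-clicks

Because Beta–binomial updating is additive in the counts, the combined data contributed (α_post−α_prior, β_post−β_prior) successes and failures.
Total across both batches: 29−16=13 clicks, 38−16=22 non-clicks.
Subtract the first batch: 13−6=7 clicks and 22−20=2 non-clicks.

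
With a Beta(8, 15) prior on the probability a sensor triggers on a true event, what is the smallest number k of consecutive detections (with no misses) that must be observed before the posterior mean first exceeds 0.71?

k = 29

After k detections and 0 misses the posterior is Beta(8+k, 15), with mean (8+k)/(8+15+k).
Set (8+k)/(23+k) > 0.71 and solve: k > (0.71·23 − 8)/(1 − 0.71) = 28.724.
The smallest integer exceeding 28.724 is 29, and checking k=29: (37)/(52) = 0.7115 > 0.71.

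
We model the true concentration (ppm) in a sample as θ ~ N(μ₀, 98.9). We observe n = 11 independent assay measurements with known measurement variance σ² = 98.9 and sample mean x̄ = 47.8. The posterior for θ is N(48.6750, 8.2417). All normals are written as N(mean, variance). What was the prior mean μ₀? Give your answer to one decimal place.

μ₀ = 58.3

The posterior mean is a precision-weighted average: μ_n = (τ₀μ₀ + τ_data·x̄)/(τ₀+τ_data), with τ₀=1/σ₀² and τ_data=n/σ².
Here τ₀ = 1/98.9 = 0.010111 and τ_data = 11/98.9 = 0.111223, so τ_n = 0.121334.
Rearranging for μ₀: μ₀ = (μ_n·τ_n − τ_data·x̄)/τ₀ = (48.6750·0.121334 − 0.111223·47.8) / 0.010111 = 0.589473/0.010111 ≈ 58.3.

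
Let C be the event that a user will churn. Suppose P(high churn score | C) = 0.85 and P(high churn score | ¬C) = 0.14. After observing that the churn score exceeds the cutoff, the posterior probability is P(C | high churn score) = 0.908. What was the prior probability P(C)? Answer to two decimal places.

Bayes' rule in odds form gives O(C|E) = O(C)·[P(E|C)/P(E|¬C)], hence O(C) = O(C|E)/LR.
Posterior odds = 0.908/(1−0.908) = 9.8696. LR = 0.85/0.14 = 6.0714.
Prior odds = 9.8696/6.0714 = 1.6256, so P(C) = 1.6256/(1+1.6256) ≈ 0.62.

P(C) = 0.62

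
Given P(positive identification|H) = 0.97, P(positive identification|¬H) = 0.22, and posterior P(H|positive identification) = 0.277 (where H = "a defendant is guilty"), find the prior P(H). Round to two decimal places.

P(H) = 0.08

Bayes' rule in odds form gives O(H|E) = O(H)·[P(E|H)/P(E|¬H)], hence O(H) = O(H|E)/LR.
Posterior odds = 0.277/(1−0.277) = 0.3831. LR = 0.97/0.22 = 4.4091.
Prior odds = 0.3831/4.4091 = 0.0869, so P(H) = 0.0869/(1+0.0869) ≈ 0.08.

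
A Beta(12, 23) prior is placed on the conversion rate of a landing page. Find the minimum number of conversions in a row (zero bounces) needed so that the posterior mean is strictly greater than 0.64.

k = 29

After k conversions and 0 bounces the posterior is Beta(12+k, 23), with mean (12+k)/(12+23+k).
Set (12+k)/(35+k) > 0.64 and solve: k > (0.64·35 − 12)/(1 − 0.64) = 28.889.
The smallest integer exceeding 28.889 is 29, and checking k=29: (41)/(64) = 0.6406 > 0.64.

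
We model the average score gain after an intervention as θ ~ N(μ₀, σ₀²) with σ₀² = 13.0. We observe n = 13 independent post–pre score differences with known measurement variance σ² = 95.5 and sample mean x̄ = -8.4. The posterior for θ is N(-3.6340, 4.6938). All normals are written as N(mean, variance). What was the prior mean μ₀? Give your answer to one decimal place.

The posterior mean is a precision-weighted average: μ_n = (τ₀μ₀ + τ_data·x̄)/(τ₀+τ_data), with τ₀=1/σ₀² and τ_data=n/σ².
Here τ₀ = 1/13.0 = 0.076923 and τ_data = 13/95.5 = 0.136126, so τ_n = 0.213049.
Rearranging for μ₀: μ₀ = (μ_n·τ_n − τ_data·x̄)/τ₀ = (-3.6340·0.213049 − 0.136126·-8.4) / 0.076923 = 0.369238/0.076923 ≈ 4.8.

μ₀ = 4.8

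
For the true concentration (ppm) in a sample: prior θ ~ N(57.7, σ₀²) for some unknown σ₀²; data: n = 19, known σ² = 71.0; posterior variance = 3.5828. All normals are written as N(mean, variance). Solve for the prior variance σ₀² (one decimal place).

σ₀² = 86.9

For the Normal–Normal model with known σ², precisions add: τ_n = τ₀ + n/σ².
So 1/σ₀² = 1/3.5828 − 19/71.0 = 0.279111 − 0.267606 = 0.011505.
Hence σ₀² = 1/0.011505 ≈ 86.9.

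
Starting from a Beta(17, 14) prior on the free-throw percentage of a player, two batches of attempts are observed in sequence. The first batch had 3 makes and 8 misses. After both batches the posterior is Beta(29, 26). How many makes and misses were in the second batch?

Sequential conjugate updates are equivalent to a single update on the pooled data, so total successes = posterior α − prior α and total failures = posterior β − prior β.
Total across both batches: 29−17=12 makes, 26−14=12 misses.
Subtract the first batch: 12−3=9 makes and 12−8=4 misses.

9 makes and 4 misses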